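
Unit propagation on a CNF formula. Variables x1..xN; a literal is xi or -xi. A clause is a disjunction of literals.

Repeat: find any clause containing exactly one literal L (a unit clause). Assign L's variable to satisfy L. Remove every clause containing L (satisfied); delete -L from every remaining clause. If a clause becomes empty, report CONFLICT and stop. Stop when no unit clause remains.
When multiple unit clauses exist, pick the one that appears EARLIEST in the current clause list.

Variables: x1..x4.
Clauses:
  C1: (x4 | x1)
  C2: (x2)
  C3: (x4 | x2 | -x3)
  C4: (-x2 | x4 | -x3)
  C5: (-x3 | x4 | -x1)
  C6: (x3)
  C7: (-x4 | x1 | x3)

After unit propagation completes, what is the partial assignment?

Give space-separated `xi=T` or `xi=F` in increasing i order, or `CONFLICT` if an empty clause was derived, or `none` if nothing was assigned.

unit clause [2] forces x2=T; simplify:
  drop -2 from [-2, 4, -3] -> [4, -3]
  satisfied 2 clause(s); 5 remain; assigned so far: [2]
unit clause [3] forces x3=T; simplify:
  drop -3 from [4, -3] -> [4]
  drop -3 from [-3, 4, -1] -> [4, -1]
  satisfied 2 clause(s); 3 remain; assigned so far: [2, 3]
unit clause [4] forces x4=T; simplify:
  satisfied 3 clause(s); 0 remain; assigned so far: [2, 3, 4]

Answer: x2=T x3=T x4=T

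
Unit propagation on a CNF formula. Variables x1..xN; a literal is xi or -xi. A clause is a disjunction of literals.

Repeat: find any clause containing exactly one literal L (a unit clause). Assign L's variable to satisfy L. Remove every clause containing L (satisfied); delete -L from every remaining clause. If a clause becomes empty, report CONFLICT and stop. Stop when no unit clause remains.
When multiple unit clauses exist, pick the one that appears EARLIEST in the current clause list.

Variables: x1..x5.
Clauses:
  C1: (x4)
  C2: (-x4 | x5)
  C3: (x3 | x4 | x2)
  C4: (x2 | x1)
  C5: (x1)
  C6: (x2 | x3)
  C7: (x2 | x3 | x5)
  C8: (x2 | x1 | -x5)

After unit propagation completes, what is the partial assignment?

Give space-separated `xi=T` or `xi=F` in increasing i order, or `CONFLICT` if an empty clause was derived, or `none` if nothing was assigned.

unit clause [4] forces x4=T; simplify:
  drop -4 from [-4, 5] -> [5]
  satisfied 2 clause(s); 6 remain; assigned so far: [4]
unit clause [5] forces x5=T; simplify:
  drop -5 from [2, 1, -5] -> [2, 1]
  satisfied 2 clause(s); 4 remain; assigned so far: [4, 5]
unit clause [1] forces x1=T; simplify:
  satisfied 3 clause(s); 1 remain; assigned so far: [1, 4, 5]

Answer: x1=T x4=T x5=T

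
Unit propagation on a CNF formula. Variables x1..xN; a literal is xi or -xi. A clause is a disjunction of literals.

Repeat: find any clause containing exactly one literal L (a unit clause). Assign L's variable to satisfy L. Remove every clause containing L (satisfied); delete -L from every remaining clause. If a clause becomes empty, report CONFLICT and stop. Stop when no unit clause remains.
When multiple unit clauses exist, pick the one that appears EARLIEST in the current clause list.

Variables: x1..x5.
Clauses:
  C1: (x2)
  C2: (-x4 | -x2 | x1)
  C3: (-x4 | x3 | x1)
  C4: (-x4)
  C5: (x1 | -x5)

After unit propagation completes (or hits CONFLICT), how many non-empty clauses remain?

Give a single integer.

unit clause [2] forces x2=T; simplify:
  drop -2 from [-4, -2, 1] -> [-4, 1]
  satisfied 1 clause(s); 4 remain; assigned so far: [2]
unit clause [-4] forces x4=F; simplify:
  satisfied 3 clause(s); 1 remain; assigned so far: [2, 4]

Answer: 1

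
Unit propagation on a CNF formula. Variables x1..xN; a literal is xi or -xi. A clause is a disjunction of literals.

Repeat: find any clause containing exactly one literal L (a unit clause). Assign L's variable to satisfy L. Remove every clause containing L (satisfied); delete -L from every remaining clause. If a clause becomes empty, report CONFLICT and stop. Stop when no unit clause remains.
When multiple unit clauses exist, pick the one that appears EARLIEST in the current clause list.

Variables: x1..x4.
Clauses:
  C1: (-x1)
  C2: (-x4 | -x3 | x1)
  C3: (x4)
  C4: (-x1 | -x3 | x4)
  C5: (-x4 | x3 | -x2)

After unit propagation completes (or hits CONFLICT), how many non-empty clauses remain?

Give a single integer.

unit clause [-1] forces x1=F; simplify:
  drop 1 from [-4, -3, 1] -> [-4, -3]
  satisfied 2 clause(s); 3 remain; assigned so far: [1]
unit clause [4] forces x4=T; simplify:
  drop -4 from [-4, -3] -> [-3]
  drop -4 from [-4, 3, -2] -> [3, -2]
  satisfied 1 clause(s); 2 remain; assigned so far: [1, 4]
unit clause [-3] forces x3=F; simplify:
  drop 3 from [3, -2] -> [-2]
  satisfied 1 clause(s); 1 remain; assigned so far: [1, 3, 4]
unit clause [-2] forces x2=F; simplify:
  satisfied 1 clause(s); 0 remain; assigned so far: [1, 2, 3, 4]

Answer: 0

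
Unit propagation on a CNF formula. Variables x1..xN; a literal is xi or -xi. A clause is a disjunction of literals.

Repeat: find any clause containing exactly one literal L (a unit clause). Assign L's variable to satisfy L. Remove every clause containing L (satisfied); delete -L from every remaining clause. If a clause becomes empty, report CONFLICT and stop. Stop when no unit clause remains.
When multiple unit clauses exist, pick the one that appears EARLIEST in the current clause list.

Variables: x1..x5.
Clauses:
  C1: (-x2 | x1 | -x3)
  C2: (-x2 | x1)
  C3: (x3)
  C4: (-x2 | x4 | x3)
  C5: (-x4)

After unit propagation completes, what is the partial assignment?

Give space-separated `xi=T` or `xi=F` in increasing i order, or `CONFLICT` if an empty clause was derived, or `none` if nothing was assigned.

unit clause [3] forces x3=T; simplify:
  drop -3 from [-2, 1, -3] -> [-2, 1]
  satisfied 2 clause(s); 3 remain; assigned so far: [3]
unit clause [-4] forces x4=F; simplify:
  satisfied 1 clause(s); 2 remain; assigned so far: [3, 4]

Answer: x3=T x4=F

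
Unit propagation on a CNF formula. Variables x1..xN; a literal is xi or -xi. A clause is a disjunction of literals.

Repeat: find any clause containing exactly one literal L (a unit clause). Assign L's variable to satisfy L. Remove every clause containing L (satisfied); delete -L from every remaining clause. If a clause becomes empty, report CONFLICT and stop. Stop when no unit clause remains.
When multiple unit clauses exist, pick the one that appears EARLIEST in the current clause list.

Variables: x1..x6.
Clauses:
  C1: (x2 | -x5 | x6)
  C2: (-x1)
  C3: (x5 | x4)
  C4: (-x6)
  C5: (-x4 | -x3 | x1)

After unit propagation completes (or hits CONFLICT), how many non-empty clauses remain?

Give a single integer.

Answer: 3

Derivation:
unit clause [-1] forces x1=F; simplify:
  drop 1 from [-4, -3, 1] -> [-4, -3]
  satisfied 1 clause(s); 4 remain; assigned so far: [1]
unit clause [-6] forces x6=F; simplify:
  drop 6 from [2, -5, 6] -> [2, -5]
  satisfied 1 clause(s); 3 remain; assigned so far: [1, 6]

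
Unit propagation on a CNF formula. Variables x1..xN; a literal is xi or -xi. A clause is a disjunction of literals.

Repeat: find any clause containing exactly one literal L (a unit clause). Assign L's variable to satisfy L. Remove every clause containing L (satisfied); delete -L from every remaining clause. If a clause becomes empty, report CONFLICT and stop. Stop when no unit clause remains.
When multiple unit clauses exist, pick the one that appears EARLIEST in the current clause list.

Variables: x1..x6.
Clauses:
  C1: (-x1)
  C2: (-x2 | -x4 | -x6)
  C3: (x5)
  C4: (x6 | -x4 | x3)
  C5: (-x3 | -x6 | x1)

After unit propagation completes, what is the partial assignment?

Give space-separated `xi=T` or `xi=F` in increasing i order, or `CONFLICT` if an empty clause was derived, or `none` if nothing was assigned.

unit clause [-1] forces x1=F; simplify:
  drop 1 from [-3, -6, 1] -> [-3, -6]
  satisfied 1 clause(s); 4 remain; assigned so far: [1]
unit clause [5] forces x5=T; simplify:
  satisfied 1 clause(s); 3 remain; assigned so far: [1, 5]

Answer: x1=F x5=T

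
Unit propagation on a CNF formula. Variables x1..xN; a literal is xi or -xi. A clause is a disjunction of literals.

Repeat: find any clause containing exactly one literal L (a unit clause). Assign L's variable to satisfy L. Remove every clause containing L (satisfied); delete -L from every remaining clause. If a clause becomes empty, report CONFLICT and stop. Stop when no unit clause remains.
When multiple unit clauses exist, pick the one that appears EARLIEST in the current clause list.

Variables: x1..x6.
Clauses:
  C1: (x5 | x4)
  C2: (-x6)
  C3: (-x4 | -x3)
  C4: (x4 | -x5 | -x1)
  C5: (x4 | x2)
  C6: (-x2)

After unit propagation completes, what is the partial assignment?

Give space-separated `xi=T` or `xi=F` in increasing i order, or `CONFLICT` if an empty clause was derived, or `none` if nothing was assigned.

Answer: x2=F x3=F x4=T x6=F

Derivation:
unit clause [-6] forces x6=F; simplify:
  satisfied 1 clause(s); 5 remain; assigned so far: [6]
unit clause [-2] forces x2=F; simplify:
  drop 2 from [4, 2] -> [4]
  satisfied 1 clause(s); 4 remain; assigned so far: [2, 6]
unit clause [4] forces x4=T; simplify:
  drop -4 from [-4, -3] -> [-3]
  satisfied 3 clause(s); 1 remain; assigned so far: [2, 4, 6]
unit clause [-3] forces x3=F; simplify:
  satisfied 1 clause(s); 0 remain; assigned so far: [2, 3, 4, 6]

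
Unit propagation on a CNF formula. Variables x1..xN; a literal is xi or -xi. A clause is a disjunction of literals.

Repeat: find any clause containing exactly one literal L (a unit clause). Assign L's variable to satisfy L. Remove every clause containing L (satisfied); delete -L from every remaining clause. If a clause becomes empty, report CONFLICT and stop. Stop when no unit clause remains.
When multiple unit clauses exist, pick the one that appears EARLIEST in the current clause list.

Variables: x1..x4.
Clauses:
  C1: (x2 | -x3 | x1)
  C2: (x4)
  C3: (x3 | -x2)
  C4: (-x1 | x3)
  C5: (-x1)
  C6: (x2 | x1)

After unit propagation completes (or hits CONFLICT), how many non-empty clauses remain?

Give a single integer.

Answer: 0

Derivation:
unit clause [4] forces x4=T; simplify:
  satisfied 1 clause(s); 5 remain; assigned so far: [4]
unit clause [-1] forces x1=F; simplify:
  drop 1 from [2, -3, 1] -> [2, -3]
  drop 1 from [2, 1] -> [2]
  satisfied 2 clause(s); 3 remain; assigned so far: [1, 4]
unit clause [2] forces x2=T; simplify:
  drop -2 from [3, -2] -> [3]
  satisfied 2 clause(s); 1 remain; assigned so far: [1, 2, 4]
unit clause [3] forces x3=T; simplify:
  satisfied 1 clause(s); 0 remain; assigned so far: [1, 2, 3, 4]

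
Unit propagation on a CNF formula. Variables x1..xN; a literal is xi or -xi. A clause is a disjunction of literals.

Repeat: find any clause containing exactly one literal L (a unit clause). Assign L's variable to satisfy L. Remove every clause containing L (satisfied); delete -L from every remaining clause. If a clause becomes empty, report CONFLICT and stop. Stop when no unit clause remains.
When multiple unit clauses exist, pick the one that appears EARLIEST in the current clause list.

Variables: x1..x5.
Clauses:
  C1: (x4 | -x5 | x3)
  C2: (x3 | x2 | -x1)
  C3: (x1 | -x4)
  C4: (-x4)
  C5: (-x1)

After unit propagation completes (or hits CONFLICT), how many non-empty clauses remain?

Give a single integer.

Answer: 1

Derivation:
unit clause [-4] forces x4=F; simplify:
  drop 4 from [4, -5, 3] -> [-5, 3]
  satisfied 2 clause(s); 3 remain; assigned so far: [4]
unit clause [-1] forces x1=F; simplify:
  satisfied 2 clause(s); 1 remain; assigned so far: [1, 4]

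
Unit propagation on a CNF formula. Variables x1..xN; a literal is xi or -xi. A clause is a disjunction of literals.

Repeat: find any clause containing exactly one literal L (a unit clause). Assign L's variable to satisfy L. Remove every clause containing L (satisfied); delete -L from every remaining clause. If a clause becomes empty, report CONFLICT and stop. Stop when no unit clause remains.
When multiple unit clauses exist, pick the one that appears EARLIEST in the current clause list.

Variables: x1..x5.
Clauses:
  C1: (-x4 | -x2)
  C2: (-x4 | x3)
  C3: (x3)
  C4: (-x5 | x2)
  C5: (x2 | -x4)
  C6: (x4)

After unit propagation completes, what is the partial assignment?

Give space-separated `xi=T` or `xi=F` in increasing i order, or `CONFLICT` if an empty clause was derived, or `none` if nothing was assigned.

unit clause [3] forces x3=T; simplify:
  satisfied 2 clause(s); 4 remain; assigned so far: [3]
unit clause [4] forces x4=T; simplify:
  drop -4 from [-4, -2] -> [-2]
  drop -4 from [2, -4] -> [2]
  satisfied 1 clause(s); 3 remain; assigned so far: [3, 4]
unit clause [-2] forces x2=F; simplify:
  drop 2 from [-5, 2] -> [-5]
  drop 2 from [2] -> [] (empty!)
  satisfied 1 clause(s); 2 remain; assigned so far: [2, 3, 4]
CONFLICT (empty clause)

Answer: CONFLICT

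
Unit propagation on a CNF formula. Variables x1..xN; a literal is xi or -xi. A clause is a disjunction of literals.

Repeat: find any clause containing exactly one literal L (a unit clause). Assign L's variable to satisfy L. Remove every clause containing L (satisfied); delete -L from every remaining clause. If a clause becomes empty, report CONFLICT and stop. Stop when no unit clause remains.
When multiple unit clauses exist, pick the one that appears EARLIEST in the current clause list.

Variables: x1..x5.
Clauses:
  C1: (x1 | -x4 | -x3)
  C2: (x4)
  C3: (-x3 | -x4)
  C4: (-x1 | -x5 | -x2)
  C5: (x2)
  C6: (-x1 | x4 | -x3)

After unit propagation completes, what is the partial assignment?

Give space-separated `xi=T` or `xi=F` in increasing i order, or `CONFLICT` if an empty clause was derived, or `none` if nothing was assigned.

Answer: x2=T x3=F x4=T

Derivation:
unit clause [4] forces x4=T; simplify:
  drop -4 from [1, -4, -3] -> [1, -3]
  drop -4 from [-3, -4] -> [-3]
  satisfied 2 clause(s); 4 remain; assigned so far: [4]
unit clause [-3] forces x3=F; simplify:
  satisfied 2 clause(s); 2 remain; assigned so far: [3, 4]
unit clause [2] forces x2=T; simplify:
  drop -2 from [-1, -5, -2] -> [-1, -5]
  satisfied 1 clause(s); 1 remain; assigned so far: [2, 3, 4]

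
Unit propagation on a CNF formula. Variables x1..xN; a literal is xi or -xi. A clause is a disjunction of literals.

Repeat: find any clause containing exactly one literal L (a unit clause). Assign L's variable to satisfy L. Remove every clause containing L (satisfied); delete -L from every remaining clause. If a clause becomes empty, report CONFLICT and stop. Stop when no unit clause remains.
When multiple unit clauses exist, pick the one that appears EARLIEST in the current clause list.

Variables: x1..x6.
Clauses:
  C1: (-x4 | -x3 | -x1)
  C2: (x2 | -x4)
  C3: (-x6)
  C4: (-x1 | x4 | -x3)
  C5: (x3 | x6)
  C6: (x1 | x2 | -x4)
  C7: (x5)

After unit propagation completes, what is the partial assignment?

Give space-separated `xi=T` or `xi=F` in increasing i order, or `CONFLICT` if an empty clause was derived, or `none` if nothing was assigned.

Answer: x3=T x5=T x6=F

Derivation:
unit clause [-6] forces x6=F; simplify:
  drop 6 from [3, 6] -> [3]
  satisfied 1 clause(s); 6 remain; assigned so far: [6]
unit clause [3] forces x3=T; simplify:
  drop -3 from [-4, -3, -1] -> [-4, -1]
  drop -3 from [-1, 4, -3] -> [-1, 4]
  satisfied 1 clause(s); 5 remain; assigned so far: [3, 6]
unit clause [5] forces x5=T; simplify:
  satisfied 1 clause(s); 4 remain; assigned so far: [3, 5, 6]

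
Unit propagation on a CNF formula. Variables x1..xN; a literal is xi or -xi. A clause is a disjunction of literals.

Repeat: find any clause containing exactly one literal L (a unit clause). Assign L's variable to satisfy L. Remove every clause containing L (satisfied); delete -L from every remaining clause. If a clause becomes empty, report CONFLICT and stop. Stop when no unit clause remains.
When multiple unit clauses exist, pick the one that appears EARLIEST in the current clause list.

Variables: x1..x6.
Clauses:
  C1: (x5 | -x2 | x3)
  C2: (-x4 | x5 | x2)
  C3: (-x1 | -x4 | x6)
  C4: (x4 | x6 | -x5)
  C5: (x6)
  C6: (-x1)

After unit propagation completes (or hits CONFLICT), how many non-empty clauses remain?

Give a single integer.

unit clause [6] forces x6=T; simplify:
  satisfied 3 clause(s); 3 remain; assigned so far: [6]
unit clause [-1] forces x1=F; simplify:
  satisfied 1 clause(s); 2 remain; assigned so far: [1, 6]

Answer: 2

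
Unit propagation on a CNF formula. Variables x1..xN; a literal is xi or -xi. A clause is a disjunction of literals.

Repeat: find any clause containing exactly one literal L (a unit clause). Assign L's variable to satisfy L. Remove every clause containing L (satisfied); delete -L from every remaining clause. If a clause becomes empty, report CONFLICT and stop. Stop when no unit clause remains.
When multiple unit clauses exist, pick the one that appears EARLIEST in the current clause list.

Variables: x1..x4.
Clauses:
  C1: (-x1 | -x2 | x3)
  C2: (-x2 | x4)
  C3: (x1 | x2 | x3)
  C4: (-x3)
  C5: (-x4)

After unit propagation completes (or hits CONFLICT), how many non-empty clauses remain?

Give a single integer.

Answer: 0

Derivation:
unit clause [-3] forces x3=F; simplify:
  drop 3 from [-1, -2, 3] -> [-1, -2]
  drop 3 from [1, 2, 3] -> [1, 2]
  satisfied 1 clause(s); 4 remain; assigned so far: [3]
unit clause [-4] forces x4=F; simplify:
  drop 4 from [-2, 4] -> [-2]
  satisfied 1 clause(s); 3 remain; assigned so far: [3, 4]
unit clause [-2] forces x2=F; simplify:
  drop 2 from [1, 2] -> [1]
  satisfied 2 clause(s); 1 remain; assigned so far: [2, 3, 4]
unit clause [1] forces x1=T; simplify:
  satisfied 1 clause(s); 0 remain; assigned so far: [1, 2, 3, 4]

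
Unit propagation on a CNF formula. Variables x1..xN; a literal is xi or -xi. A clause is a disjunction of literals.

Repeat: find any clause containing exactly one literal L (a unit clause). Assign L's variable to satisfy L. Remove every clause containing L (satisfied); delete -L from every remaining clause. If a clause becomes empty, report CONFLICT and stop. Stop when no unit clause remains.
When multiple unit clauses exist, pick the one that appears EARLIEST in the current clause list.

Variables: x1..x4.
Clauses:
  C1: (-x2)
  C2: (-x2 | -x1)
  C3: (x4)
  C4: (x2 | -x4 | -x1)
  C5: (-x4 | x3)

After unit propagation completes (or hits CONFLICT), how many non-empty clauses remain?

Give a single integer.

Answer: 0

Derivation:
unit clause [-2] forces x2=F; simplify:
  drop 2 from [2, -4, -1] -> [-4, -1]
  satisfied 2 clause(s); 3 remain; assigned so far: [2]
unit clause [4] forces x4=T; simplify:
  drop -4 from [-4, -1] -> [-1]
  drop -4 from [-4, 3] -> [3]
  satisfied 1 clause(s); 2 remain; assigned so far: [2, 4]
unit clause [-1] forces x1=F; simplify:
  satisfied 1 clause(s); 1 remain; assigned so far: [1, 2, 4]
unit clause [3] forces x3=T; simplify:
  satisfied 1 clause(s); 0 remain; assigned so far: [1, 2, 3, 4]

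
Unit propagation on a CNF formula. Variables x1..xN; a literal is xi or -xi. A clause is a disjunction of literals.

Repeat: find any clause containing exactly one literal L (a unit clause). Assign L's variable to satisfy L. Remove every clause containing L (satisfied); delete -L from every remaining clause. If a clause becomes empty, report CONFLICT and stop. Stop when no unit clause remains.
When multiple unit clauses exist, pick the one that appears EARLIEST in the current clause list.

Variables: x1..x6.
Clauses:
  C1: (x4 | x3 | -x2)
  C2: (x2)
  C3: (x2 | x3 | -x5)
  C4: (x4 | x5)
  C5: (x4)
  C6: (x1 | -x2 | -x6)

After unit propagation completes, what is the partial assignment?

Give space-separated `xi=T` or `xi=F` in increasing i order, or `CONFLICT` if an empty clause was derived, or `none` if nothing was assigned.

unit clause [2] forces x2=T; simplify:
  drop -2 from [4, 3, -2] -> [4, 3]
  drop -2 from [1, -2, -6] -> [1, -6]
  satisfied 2 clause(s); 4 remain; assigned so far: [2]
unit clause [4] forces x4=T; simplify:
  satisfied 3 clause(s); 1 remain; assigned so far: [2, 4]

Answer: x2=T x4=T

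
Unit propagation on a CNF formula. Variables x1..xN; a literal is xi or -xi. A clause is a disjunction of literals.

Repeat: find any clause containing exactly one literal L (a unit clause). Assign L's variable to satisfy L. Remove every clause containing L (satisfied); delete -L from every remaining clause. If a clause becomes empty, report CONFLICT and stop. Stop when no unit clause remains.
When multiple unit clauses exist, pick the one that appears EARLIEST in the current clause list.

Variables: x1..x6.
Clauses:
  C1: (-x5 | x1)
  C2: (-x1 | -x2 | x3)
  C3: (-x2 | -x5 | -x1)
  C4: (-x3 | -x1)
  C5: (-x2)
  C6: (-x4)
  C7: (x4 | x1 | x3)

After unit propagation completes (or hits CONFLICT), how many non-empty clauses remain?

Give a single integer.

unit clause [-2] forces x2=F; simplify:
  satisfied 3 clause(s); 4 remain; assigned so far: [2]
unit clause [-4] forces x4=F; simplify:
  drop 4 from [4, 1, 3] -> [1, 3]
  satisfied 1 clause(s); 3 remain; assigned so far: [2, 4]

Answer: 3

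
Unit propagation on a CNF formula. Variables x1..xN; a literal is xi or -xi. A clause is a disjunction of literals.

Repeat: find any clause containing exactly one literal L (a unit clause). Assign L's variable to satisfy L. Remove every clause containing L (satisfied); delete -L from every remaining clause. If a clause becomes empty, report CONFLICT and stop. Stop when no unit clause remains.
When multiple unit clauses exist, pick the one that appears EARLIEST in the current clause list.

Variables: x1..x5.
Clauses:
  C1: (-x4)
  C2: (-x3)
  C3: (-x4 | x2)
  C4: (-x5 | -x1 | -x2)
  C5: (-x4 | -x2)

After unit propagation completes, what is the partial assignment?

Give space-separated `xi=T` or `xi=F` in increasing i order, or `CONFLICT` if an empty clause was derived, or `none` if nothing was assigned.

Answer: x3=F x4=F

Derivation:
unit clause [-4] forces x4=F; simplify:
  satisfied 3 clause(s); 2 remain; assigned so far: [4]
unit clause [-3] forces x3=F; simplify:
  satisfied 1 clause(s); 1 remain; assigned so far: [3, 4]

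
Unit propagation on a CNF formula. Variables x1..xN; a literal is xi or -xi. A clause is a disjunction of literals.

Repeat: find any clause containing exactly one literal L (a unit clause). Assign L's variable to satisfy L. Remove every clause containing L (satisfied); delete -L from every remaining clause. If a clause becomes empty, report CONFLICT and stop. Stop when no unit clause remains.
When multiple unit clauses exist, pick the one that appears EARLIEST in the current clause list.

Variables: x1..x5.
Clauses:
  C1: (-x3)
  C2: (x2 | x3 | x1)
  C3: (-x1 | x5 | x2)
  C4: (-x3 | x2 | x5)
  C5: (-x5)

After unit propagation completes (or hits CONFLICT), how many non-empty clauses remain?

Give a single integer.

unit clause [-3] forces x3=F; simplify:
  drop 3 from [2, 3, 1] -> [2, 1]
  satisfied 2 clause(s); 3 remain; assigned so far: [3]
unit clause [-5] forces x5=F; simplify:
  drop 5 from [-1, 5, 2] -> [-1, 2]
  satisfied 1 clause(s); 2 remain; assigned so far: [3, 5]

Answer: 2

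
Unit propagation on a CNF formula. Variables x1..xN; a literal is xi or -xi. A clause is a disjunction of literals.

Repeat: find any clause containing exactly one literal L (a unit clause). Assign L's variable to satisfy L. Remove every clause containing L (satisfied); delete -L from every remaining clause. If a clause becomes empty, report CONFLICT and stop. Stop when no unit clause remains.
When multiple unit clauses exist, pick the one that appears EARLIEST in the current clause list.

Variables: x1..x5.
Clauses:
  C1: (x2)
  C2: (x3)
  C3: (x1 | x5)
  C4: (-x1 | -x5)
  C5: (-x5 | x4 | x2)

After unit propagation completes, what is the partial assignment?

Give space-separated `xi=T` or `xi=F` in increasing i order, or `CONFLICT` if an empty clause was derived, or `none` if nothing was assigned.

unit clause [2] forces x2=T; simplify:
  satisfied 2 clause(s); 3 remain; assigned so far: [2]
unit clause [3] forces x3=T; simplify:
  satisfied 1 clause(s); 2 remain; assigned so far: [2, 3]

Answer: x2=T x3=T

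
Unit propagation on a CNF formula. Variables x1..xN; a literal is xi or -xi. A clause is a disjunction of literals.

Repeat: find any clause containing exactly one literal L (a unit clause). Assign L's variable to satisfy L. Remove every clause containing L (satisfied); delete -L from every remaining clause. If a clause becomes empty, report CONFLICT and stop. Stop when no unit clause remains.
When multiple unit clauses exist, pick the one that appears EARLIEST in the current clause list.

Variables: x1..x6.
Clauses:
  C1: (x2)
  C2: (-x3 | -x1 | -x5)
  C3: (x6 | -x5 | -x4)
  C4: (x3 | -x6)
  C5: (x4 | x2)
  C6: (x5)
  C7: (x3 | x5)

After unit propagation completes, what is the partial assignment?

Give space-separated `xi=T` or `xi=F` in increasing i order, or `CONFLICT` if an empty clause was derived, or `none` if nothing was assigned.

unit clause [2] forces x2=T; simplify:
  satisfied 2 clause(s); 5 remain; assigned so far: [2]
unit clause [5] forces x5=T; simplify:
  drop -5 from [-3, -1, -5] -> [-3, -1]
  drop -5 from [6, -5, -4] -> [6, -4]
  satisfied 2 clause(s); 3 remain; assigned so far: [2, 5]

Answer: x2=T x5=T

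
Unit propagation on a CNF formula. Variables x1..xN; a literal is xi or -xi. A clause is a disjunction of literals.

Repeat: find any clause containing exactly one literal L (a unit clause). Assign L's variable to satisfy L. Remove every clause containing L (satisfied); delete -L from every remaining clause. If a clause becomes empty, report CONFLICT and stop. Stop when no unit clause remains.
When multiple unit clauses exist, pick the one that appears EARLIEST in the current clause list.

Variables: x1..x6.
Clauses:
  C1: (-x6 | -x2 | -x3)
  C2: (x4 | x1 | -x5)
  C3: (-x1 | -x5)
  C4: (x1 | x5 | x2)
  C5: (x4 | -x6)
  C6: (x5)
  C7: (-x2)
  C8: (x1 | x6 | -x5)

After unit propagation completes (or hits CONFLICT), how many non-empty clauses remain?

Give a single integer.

unit clause [5] forces x5=T; simplify:
  drop -5 from [4, 1, -5] -> [4, 1]
  drop -5 from [-1, -5] -> [-1]
  drop -5 from [1, 6, -5] -> [1, 6]
  satisfied 2 clause(s); 6 remain; assigned so far: [5]
unit clause [-1] forces x1=F; simplify:
  drop 1 from [4, 1] -> [4]
  drop 1 from [1, 6] -> [6]
  satisfied 1 clause(s); 5 remain; assigned so far: [1, 5]
unit clause [4] forces x4=T; simplify:
  satisfied 2 clause(s); 3 remain; assigned so far: [1, 4, 5]
unit clause [-2] forces x2=F; simplify:
  satisfied 2 clause(s); 1 remain; assigned so far: [1, 2, 4, 5]
unit clause [6] forces x6=T; simplify:
  satisfied 1 clause(s); 0 remain; assigned so far: [1, 2, 4, 5, 6]

Answer: 0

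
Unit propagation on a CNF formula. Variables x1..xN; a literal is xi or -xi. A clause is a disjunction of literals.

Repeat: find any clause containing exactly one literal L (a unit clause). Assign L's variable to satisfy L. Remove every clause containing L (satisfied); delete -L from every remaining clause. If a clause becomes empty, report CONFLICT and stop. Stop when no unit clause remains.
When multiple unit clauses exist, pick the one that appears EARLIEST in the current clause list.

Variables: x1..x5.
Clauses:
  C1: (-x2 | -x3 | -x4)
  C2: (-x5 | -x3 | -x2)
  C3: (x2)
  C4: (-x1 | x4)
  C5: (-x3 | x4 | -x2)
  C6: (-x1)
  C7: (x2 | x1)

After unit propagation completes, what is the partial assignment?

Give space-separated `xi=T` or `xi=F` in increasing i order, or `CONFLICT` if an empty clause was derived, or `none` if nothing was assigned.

unit clause [2] forces x2=T; simplify:
  drop -2 from [-2, -3, -4] -> [-3, -4]
  drop -2 from [-5, -3, -2] -> [-5, -3]
  drop -2 from [-3, 4, -2] -> [-3, 4]
  satisfied 2 clause(s); 5 remain; assigned so far: [2]
unit clause [-1] forces x1=F; simplify:
  satisfied 2 clause(s); 3 remain; assigned so far: [1, 2]

Answer: x1=F x2=T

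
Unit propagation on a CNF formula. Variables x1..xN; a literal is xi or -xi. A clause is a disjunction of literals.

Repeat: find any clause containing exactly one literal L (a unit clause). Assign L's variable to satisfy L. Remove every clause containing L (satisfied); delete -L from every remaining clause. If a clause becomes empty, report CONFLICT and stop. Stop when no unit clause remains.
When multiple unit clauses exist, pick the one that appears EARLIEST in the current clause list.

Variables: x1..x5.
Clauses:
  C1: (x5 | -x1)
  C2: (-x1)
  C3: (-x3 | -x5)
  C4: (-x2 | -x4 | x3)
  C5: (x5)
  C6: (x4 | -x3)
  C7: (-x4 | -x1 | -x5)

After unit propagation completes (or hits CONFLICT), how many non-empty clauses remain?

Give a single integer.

unit clause [-1] forces x1=F; simplify:
  satisfied 3 clause(s); 4 remain; assigned so far: [1]
unit clause [5] forces x5=T; simplify:
  drop -5 from [-3, -5] -> [-3]
  satisfied 1 clause(s); 3 remain; assigned so far: [1, 5]
unit clause [-3] forces x3=F; simplify:
  drop 3 from [-2, -4, 3] -> [-2, -4]
  satisfied 2 clause(s); 1 remain; assigned so far: [1, 3, 5]

Answer: 1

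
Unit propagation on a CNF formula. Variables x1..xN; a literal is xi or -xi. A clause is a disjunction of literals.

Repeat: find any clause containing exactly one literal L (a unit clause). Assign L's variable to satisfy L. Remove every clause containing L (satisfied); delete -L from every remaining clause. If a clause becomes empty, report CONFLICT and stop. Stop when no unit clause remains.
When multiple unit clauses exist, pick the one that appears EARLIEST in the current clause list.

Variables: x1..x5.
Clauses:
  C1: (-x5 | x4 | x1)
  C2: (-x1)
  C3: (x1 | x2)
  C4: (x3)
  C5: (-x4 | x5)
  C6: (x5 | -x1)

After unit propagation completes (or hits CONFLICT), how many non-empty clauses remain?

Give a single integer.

Answer: 2

Derivation:
unit clause [-1] forces x1=F; simplify:
  drop 1 from [-5, 4, 1] -> [-5, 4]
  drop 1 from [1, 2] -> [2]
  satisfied 2 clause(s); 4 remain; assigned so far: [1]
unit clause [2] forces x2=T; simplify:
  satisfied 1 clause(s); 3 remain; assigned so far: [1, 2]
unit clause [3] forces x3=T; simplify:
  satisfied 1 clause(s); 2 remain; assigned so far: [1, 2, 3]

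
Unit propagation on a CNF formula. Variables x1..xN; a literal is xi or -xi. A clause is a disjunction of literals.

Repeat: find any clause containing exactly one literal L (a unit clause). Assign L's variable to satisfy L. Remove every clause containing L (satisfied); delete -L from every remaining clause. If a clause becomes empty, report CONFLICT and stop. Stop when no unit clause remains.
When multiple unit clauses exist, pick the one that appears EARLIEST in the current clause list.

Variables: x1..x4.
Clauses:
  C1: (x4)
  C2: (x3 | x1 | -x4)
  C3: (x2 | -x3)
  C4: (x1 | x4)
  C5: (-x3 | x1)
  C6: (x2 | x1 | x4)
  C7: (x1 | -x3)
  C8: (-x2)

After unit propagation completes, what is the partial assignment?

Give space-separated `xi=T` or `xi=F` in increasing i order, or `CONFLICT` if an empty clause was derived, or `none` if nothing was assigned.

unit clause [4] forces x4=T; simplify:
  drop -4 from [3, 1, -4] -> [3, 1]
  satisfied 3 clause(s); 5 remain; assigned so far: [4]
unit clause [-2] forces x2=F; simplify:
  drop 2 from [2, -3] -> [-3]
  satisfied 1 clause(s); 4 remain; assigned so far: [2, 4]
unit clause [-3] forces x3=F; simplify:
  drop 3 from [3, 1] -> [1]
  satisfied 3 clause(s); 1 remain; assigned so far: [2, 3, 4]
unit clause [1] forces x1=T; simplify:
  satisfied 1 clause(s); 0 remain; assigned so far: [1, 2, 3, 4]

Answer: x1=T x2=F x3=F x4=T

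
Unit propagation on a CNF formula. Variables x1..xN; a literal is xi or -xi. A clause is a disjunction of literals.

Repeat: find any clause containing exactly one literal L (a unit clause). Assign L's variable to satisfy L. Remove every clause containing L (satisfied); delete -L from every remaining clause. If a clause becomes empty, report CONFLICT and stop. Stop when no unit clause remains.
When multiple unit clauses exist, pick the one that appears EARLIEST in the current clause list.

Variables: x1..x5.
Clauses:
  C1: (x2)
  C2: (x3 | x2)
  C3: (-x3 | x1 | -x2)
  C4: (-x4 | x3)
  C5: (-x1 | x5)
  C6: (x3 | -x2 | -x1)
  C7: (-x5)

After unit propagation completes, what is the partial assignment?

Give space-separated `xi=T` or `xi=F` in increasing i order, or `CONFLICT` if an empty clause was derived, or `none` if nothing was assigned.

unit clause [2] forces x2=T; simplify:
  drop -2 from [-3, 1, -2] -> [-3, 1]
  drop -2 from [3, -2, -1] -> [3, -1]
  satisfied 2 clause(s); 5 remain; assigned so far: [2]
unit clause [-5] forces x5=F; simplify:
  drop 5 from [-1, 5] -> [-1]
  satisfied 1 clause(s); 4 remain; assigned so far: [2, 5]
unit clause [-1] forces x1=F; simplify:
  drop 1 from [-3, 1] -> [-3]
  satisfied 2 clause(s); 2 remain; assigned so far: [1, 2, 5]
unit clause [-3] forces x3=F; simplify:
  drop 3 from [-4, 3] -> [-4]
  satisfied 1 clause(s); 1 remain; assigned so far: [1, 2, 3, 5]
unit clause [-4] forces x4=F; simplify:
  satisfied 1 clause(s); 0 remain; assigned so far: [1, 2, 3, 4, 5]

Answer: x1=F x2=T x3=F x4=F x5=F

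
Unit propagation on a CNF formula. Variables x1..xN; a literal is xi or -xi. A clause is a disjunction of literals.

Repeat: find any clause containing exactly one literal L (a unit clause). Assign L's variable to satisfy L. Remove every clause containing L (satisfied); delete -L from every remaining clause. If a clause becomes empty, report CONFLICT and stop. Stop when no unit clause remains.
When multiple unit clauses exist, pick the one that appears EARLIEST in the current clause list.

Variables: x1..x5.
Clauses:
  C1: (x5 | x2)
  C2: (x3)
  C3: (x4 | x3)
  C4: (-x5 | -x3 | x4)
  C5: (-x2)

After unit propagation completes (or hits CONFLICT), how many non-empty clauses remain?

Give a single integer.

Answer: 0

Derivation:
unit clause [3] forces x3=T; simplify:
  drop -3 from [-5, -3, 4] -> [-5, 4]
  satisfied 2 clause(s); 3 remain; assigned so far: [3]
unit clause [-2] forces x2=F; simplify:
  drop 2 from [5, 2] -> [5]
  satisfied 1 clause(s); 2 remain; assigned so far: [2, 3]
unit clause [5] forces x5=T; simplify:
  drop -5 from [-5, 4] -> [4]
  satisfied 1 clause(s); 1 remain; assigned so far: [2, 3, 5]
unit clause [4] forces x4=T; simplify:
  satisfied 1 clause(s); 0 remain; assigned so far: [2, 3, 4, 5]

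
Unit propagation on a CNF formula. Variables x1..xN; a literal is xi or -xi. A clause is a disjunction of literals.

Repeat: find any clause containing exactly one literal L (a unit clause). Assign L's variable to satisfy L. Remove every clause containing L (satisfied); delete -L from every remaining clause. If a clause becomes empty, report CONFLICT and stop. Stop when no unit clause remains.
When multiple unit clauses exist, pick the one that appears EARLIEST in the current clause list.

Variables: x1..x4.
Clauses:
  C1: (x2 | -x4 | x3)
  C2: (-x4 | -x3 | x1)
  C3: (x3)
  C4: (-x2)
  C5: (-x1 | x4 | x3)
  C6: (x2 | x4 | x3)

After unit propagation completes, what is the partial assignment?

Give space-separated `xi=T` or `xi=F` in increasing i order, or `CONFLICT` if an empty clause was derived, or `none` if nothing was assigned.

Answer: x2=F x3=T

Derivation:
unit clause [3] forces x3=T; simplify:
  drop -3 from [-4, -3, 1] -> [-4, 1]
  satisfied 4 clause(s); 2 remain; assigned so far: [3]
unit clause [-2] forces x2=F; simplify:
  satisfied 1 clause(s); 1 remain; assigned so far: [2, 3]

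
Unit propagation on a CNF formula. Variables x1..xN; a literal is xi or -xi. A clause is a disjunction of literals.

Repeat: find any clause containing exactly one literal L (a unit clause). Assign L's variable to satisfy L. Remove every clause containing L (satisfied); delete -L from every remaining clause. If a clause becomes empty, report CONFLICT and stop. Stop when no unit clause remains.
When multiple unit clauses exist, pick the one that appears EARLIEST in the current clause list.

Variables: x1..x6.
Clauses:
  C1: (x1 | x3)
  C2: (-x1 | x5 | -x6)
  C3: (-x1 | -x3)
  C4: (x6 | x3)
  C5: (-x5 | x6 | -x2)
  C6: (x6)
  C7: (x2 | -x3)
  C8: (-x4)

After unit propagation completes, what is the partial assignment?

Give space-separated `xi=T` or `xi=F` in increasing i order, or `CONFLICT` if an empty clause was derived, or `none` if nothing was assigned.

unit clause [6] forces x6=T; simplify:
  drop -6 from [-1, 5, -6] -> [-1, 5]
  satisfied 3 clause(s); 5 remain; assigned so far: [6]
unit clause [-4] forces x4=F; simplify:
  satisfied 1 clause(s); 4 remain; assigned so far: [4, 6]

Answer: x4=F x6=T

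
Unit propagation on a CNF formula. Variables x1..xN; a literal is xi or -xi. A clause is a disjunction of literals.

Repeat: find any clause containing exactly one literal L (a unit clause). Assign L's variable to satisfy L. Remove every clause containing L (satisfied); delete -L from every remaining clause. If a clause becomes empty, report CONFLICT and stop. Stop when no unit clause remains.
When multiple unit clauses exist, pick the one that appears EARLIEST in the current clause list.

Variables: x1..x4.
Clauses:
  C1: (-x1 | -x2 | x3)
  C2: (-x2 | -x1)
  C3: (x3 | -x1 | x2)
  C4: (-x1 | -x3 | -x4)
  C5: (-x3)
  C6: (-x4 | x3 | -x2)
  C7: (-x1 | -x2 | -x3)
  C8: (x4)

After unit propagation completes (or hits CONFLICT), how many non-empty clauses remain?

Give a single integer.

Answer: 0

Derivation:
unit clause [-3] forces x3=F; simplify:
  drop 3 from [-1, -2, 3] -> [-1, -2]
  drop 3 from [3, -1, 2] -> [-1, 2]
  drop 3 from [-4, 3, -2] -> [-4, -2]
  satisfied 3 clause(s); 5 remain; assigned so far: [3]
unit clause [4] forces x4=T; simplify:
  drop -4 from [-4, -2] -> [-2]
  satisfied 1 clause(s); 4 remain; assigned so far: [3, 4]
unit clause [-2] forces x2=F; simplify:
  drop 2 from [-1, 2] -> [-1]
  satisfied 3 clause(s); 1 remain; assigned so far: [2, 3, 4]
unit clause [-1] forces x1=F; simplify:
  satisfied 1 clause(s); 0 remain; assigned so far: [1, 2, 3, 4]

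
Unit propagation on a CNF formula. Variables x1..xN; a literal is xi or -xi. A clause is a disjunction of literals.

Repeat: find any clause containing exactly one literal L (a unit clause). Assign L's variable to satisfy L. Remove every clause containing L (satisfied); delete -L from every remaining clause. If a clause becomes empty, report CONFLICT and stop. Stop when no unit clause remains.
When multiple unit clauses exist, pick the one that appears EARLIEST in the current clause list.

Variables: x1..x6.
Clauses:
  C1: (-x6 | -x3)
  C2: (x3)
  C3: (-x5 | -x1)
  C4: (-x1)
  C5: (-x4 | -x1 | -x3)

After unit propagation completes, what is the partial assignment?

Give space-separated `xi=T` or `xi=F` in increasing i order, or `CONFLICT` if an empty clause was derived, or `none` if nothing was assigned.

Answer: x1=F x3=T x6=F

Derivation:
unit clause [3] forces x3=T; simplify:
  drop -3 from [-6, -3] -> [-6]
  drop -3 from [-4, -1, -3] -> [-4, -1]
  satisfied 1 clause(s); 4 remain; assigned so far: [3]
unit clause [-6] forces x6=F; simplify:
  satisfied 1 clause(s); 3 remain; assigned so far: [3, 6]
unit clause [-1] forces x1=F; simplify:
  satisfied 3 clause(s); 0 remain; assigned so far: [1, 3, 6]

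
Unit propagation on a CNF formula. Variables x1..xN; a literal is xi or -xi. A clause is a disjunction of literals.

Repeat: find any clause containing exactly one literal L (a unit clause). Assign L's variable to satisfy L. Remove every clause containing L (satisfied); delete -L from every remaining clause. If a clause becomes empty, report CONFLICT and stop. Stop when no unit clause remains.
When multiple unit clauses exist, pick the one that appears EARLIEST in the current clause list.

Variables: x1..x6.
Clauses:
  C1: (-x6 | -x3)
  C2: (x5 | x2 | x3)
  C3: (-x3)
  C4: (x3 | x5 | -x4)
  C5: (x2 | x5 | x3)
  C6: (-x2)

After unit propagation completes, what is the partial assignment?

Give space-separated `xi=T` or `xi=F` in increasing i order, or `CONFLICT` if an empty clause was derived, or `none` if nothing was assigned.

Answer: x2=F x3=F x5=T

Derivation:
unit clause [-3] forces x3=F; simplify:
  drop 3 from [5, 2, 3] -> [5, 2]
  drop 3 from [3, 5, -4] -> [5, -4]
  drop 3 from [2, 5, 3] -> [2, 5]
  satisfied 2 clause(s); 4 remain; assigned so far: [3]
unit clause [-2] forces x2=F; simplify:
  drop 2 from [5, 2] -> [5]
  drop 2 from [2, 5] -> [5]
  satisfied 1 clause(s); 3 remain; assigned so far: [2, 3]
unit clause [5] forces x5=T; simplify:
  satisfied 3 clause(s); 0 remain; assigned so far: [2, 3, 5]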